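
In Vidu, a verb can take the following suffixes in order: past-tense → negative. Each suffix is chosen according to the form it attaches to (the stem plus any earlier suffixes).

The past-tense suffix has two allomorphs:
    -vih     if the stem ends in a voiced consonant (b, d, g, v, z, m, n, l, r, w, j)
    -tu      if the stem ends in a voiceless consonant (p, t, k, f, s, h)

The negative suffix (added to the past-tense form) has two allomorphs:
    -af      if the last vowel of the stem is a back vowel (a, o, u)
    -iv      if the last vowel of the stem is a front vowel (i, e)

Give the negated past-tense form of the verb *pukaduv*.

*pukaduv* — final consonant /v/ (voiced) → -vih → *pukaduvvih*.
The past-tense form *pukaduvvih*: last vowel = /i/, a front vowel → -iv → *pukaduvvihiv*.

pukaduvvihiv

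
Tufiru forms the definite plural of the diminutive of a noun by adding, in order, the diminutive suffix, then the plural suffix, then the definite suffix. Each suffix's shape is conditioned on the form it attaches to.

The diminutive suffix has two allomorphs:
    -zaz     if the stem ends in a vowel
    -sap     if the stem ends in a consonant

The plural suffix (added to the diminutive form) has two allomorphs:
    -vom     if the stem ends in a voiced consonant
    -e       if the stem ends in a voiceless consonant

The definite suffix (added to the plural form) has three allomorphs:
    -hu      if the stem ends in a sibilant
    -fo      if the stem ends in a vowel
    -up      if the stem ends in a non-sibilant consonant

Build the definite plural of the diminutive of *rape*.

*rape* — final sound /e/ (a vowel) → -zaz → *rapezaz*.
The diminutive form *rapezaz* — final consonant /z/ (voiced) → -vom → *rapezazvom*.
The plural form *rapezazvom*: final sound = /m/, a non-sibilant consonant → -up → *rapezazvomup*.

rapezazvomup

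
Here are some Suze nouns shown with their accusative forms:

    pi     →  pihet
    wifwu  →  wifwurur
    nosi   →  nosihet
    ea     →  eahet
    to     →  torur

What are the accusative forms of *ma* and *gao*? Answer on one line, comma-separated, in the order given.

The pattern is rounding harmony: -rur when the last vowel of the stem is a rounded vowel (*wifwu*, *to*); -het when the last vowel of the stem is an unrounded vowel (*pi*, *nosi*, *ea*).
The last vowel of *ma* is /a/, which is an unrounded vowel, so the suffix is -het, giving *mahet*.
The last vowel of *gao* is /o/, which is a rounded vowel, so the suffix is -rur, giving *gaorur*.

mahet, gaorur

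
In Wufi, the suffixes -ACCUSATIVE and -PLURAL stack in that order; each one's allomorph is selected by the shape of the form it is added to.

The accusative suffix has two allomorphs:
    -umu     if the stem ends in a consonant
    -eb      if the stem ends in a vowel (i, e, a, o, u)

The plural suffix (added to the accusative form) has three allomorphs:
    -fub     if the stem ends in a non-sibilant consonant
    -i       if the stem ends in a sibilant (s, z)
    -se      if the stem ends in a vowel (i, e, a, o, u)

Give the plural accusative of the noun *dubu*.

The final sound of *dubu* is /u/, which is a vowel, so the accusative suffix is -eb, giving *dubueb*.
The final sound of the accusative form *dubueb* is /b/, which is a non-sibilant consonant, so the plural suffix is -fub, giving *dubuebfub*.

dubuebfub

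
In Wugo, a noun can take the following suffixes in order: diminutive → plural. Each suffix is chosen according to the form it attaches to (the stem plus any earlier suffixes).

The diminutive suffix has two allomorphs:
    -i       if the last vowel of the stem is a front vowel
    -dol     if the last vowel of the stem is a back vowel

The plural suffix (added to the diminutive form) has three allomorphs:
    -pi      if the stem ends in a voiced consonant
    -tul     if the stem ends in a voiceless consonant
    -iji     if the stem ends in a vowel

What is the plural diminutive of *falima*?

Since the last vowel of *falima* is /a/ (a back vowel), it takes -dol, giving *falimadol*.
Since the final sound of the diminutive form *falimadol* is /l/ (a voiced consonant), it takes -pi, giving *falimadolpi*.

falimadolpi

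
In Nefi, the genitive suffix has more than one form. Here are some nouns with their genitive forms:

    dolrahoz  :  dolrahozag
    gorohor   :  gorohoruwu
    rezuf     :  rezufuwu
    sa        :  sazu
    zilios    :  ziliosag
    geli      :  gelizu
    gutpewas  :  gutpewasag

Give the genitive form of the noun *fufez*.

fufezag

The pattern is sibilance of the final sound: -ag when the stem ends in a sibilant (*dolrahoz*, *zilios*, *gutpewas*); -uwu when the stem ends in a non-sibilant consonant (*gorohor*, *rezuf*); -zu when the stem ends in a vowel (*sa*, *geli*).
*fufez*: final sound = /z/, a sibilant → -ag → *fufezag*.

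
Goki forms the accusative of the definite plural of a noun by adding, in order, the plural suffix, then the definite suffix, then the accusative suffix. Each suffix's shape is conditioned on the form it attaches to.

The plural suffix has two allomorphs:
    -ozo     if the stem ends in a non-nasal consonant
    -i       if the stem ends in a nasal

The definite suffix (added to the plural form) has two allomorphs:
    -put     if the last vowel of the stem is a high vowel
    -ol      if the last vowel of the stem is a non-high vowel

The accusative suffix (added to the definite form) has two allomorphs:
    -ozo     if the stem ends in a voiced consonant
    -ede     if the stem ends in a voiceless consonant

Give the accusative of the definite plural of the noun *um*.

Since the final consonant of *um* is /m/ (a nasal), it takes -i, giving *umi*.
The plural form *umi* — last vowel /i/ (a high vowel) → -put → *umiput*.
The definite form *umiput* — final consonant /t/ (voiceless) → -ede → *umiputede*.

umiputede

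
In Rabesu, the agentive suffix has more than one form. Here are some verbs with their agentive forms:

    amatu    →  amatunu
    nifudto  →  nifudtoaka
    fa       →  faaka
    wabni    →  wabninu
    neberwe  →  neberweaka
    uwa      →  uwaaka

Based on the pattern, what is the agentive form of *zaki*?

zakinu

The pattern is height harmony: -nu when the last vowel of the stem is a high vowel (*amatu*, *wabni*); -aka when the last vowel of the stem is a non-high vowel (*nifudto*, *fa*, *neberwe*, *uwa*).
The last vowel of *zaki* is /i/, which is a high vowel, so the suffix is -nu, giving *zakinu*.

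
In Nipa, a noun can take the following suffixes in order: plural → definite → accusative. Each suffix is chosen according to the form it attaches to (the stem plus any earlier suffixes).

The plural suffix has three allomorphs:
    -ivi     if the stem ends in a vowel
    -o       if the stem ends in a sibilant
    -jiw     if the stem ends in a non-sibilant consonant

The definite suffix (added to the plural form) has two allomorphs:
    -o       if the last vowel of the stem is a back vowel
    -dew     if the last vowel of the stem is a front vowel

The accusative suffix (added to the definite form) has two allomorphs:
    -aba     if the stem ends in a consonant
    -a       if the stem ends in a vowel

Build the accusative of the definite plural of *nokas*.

nokasooa

*nokas*: final sound = /s/, a sibilant → -o → *nokaso*.
Since the last vowel of the plural form *nokaso* is /o/ (a back vowel), it takes -o, giving *nokasoo*.
The definite form *nokasoo* — final sound /o/ (a vowel) → -a → *nokasooa*.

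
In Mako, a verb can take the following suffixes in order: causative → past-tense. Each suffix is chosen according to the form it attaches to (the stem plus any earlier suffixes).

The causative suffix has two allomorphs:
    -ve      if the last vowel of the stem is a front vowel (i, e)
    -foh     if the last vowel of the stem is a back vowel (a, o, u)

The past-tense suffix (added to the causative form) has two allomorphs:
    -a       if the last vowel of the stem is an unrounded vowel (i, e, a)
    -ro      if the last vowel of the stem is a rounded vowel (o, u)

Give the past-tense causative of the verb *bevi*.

bevivea

*bevi*: last vowel = /i/, a front vowel → -ve → *bevive*.
The causative form *bevive* — last vowel /e/ (an unrounded vowel) → -a → *bevivea*.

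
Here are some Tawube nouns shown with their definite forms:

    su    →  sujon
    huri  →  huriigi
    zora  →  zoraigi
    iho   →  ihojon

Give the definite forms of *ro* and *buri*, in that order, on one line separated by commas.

Looking at the last vowel of each stem: -jon when the last vowel of the stem is a rounded vowel (*su*, *iho*); -igi when the last vowel of the stem is an unrounded vowel (*huri*, *zora*).
*ro*: last vowel = /o/, a rounded vowel → -jon → *rojon*.
The last vowel of *buri* is /i/, which is an unrounded vowel, so the suffix is -igi, giving *buriigi*.

rojon, buriigi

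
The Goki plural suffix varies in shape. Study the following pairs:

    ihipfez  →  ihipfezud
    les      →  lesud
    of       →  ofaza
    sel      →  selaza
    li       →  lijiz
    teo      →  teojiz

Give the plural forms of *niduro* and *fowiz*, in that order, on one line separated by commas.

nidurojiz, fowizud

Looking at the final sound of each stem: -ud when the stem ends in a sibilant (*ihipfez*, *les*); -aza when the stem ends in a non-sibilant consonant (*of*, *sel*); -jiz when the stem ends in a vowel (*li*, *teo*).
The final sound of *niduro* is /o/, which is a vowel, so the suffix is -jiz, giving *nidurojiz*.
*fowiz*: final sound = /z/, a sibilant → -ud → *fowizud*.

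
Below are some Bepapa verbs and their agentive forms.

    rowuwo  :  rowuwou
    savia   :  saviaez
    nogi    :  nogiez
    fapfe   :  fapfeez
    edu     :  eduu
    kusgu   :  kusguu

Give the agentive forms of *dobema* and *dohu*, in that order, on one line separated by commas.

The pattern is rounding harmony: -u when the last vowel of the stem is a rounded vowel (*rowuwo*, *edu*, *kusgu*); -ez when the last vowel of the stem is an unrounded vowel (*savia*, *nogi*, *fapfe*).
The last vowel of *dobema* is /a/, which is an unrounded vowel, so the suffix is -ez, giving *dobemaez*.
The last vowel of *dohu* is /u/, which is a rounded vowel, so the suffix is -u, giving *dohuu*.

dobemaez, dohuu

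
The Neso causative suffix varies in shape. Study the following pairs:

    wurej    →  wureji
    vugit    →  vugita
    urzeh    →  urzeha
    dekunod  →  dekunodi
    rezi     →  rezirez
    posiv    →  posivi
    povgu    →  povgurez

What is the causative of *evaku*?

Looking at the final sound of each stem: -a when the stem ends in a voiceless consonant (*vugit*, *urzeh*); -i when the stem ends in a voiced consonant (*wurej*, *dekunod*, *posiv*); -rez when the stem ends in a vowel (*rezi*, *povgu*).
Since the final sound of *evaku* is /u/ (a vowel), it takes -rez, giving *evakurez*.

evakurez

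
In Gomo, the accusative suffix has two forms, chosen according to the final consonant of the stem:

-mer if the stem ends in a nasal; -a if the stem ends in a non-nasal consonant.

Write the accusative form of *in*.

Since the final consonant of *in* is /n/ (a nasal), it takes -mer, giving *inmer*.

inmer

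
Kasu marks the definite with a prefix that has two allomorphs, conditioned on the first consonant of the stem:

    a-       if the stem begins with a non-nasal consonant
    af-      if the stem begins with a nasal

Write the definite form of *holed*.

aholed

Since the first consonant of *holed* is /h/ (non-nasal), it takes a-, giving *aholed*.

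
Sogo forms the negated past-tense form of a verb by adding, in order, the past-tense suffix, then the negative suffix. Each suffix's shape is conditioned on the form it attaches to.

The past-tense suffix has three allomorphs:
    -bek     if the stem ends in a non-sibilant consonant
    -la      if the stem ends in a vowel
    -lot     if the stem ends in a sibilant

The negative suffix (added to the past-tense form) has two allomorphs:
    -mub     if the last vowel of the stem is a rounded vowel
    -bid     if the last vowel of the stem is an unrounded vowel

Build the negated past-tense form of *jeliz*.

jelizlotmub

The final sound of *jeliz* is /z/, which is a sibilant, so the past-tense suffix is -lot, giving *jelizlot*.
The past-tense form *jelizlot*: last vowel = /o/, a rounded vowel → -mub → *jelizlotmub*.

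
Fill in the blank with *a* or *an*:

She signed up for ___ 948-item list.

The indefinite article is chosen by the initial *sound* of the following word, not its spelling.
The number *948* is spoken "nine hundred …", beginning with /naɪn/ — a consonant sound.
So the article is *a*: She signed up for a 948-item list.

a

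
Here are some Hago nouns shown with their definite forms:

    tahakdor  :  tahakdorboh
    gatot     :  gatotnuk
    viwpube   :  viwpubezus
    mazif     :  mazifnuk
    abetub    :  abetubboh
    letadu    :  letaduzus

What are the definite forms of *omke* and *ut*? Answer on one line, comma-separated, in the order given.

omkezus, utnuk

The suffix is conditioned by the final sound: -nuk when the stem ends in a voiceless consonant (*gatot*, *mazif*); -boh when the stem ends in a voiced consonant (*tahakdor*, *abetub*); -zus when the stem ends in a vowel (*viwpube*, *letadu*).
*omke* — final sound /e/ (a vowel) → -zus → *omkezus*.
The final sound of *ut* is /t/, which is a voiceless consonant, so the suffix is -nuk, giving *utnuk*.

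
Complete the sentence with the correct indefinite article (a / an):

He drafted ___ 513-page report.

a

The indefinite article is chosen by the initial *sound* of the following word, not its spelling.
The number *513* is spoken "five hundred …", beginning with /faɪv/ — a consonant sound.
So the article is *a*: He drafted a 513-page report.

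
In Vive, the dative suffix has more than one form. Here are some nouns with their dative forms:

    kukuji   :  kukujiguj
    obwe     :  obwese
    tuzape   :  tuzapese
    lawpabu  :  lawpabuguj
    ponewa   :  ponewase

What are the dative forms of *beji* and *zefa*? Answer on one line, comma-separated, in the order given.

bejiguj, zefase

The suffix is conditioned by the last vowel: -guj when the last vowel of the stem is a high vowel (*kukuji*, *lawpabu*); -se when the last vowel of the stem is a non-high vowel (*obwe*, *tuzape*, *ponewa*).
*beji*: last vowel = /i/, a high vowel → -guj → *bejiguj*.
*zefa*: last vowel = /a/, a non-high vowel → -se → *zefase*.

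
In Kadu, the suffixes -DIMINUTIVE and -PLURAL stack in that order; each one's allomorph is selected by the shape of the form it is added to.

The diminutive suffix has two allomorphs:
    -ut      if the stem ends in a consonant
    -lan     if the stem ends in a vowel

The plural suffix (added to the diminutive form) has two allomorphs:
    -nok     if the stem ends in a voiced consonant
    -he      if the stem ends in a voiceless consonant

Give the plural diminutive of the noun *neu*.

*neu* — final sound /u/ (a vowel) → -lan → *neulan*.
The final consonant of the diminutive form *neulan* is /n/, which is voiced, so the plural suffix is -nok, giving *neulannok*.

neulannok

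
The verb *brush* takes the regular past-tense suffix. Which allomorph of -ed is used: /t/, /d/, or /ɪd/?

/t/

The stem *brush* ends in a voiceless consonant other than /t/.
The -ed suffix is realized as /ɪd/ after /t, d/; as /t/ after other voiceless consonants; and as /d/ after other voiced sounds.
So -ed on *brush* is pronounced /t/.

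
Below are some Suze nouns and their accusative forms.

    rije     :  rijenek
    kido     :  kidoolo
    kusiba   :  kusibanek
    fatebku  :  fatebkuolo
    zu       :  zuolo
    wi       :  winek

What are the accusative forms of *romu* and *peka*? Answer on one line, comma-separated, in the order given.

romuolo, pekanek

The pattern is rounding harmony: -olo when the last vowel of the stem is a rounded vowel (*kido*, *fatebku*, *zu*); -nek when the last vowel of the stem is an unrounded vowel (*rije*, *kusiba*, *wi*).
*romu* — last vowel /u/ (a rounded vowel) → -olo → *romuolo*.
*peka* — last vowel /a/ (an unrounded vowel) → -nek → *pekanek*.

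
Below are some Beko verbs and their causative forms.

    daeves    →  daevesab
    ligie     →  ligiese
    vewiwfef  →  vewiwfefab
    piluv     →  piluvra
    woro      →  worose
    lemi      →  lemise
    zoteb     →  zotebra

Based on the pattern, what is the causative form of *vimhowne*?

Looking at the final sound of each stem: -ab when the stem ends in a voiceless consonant (*daeves*, *vewiwfef*); -ra when the stem ends in a voiced consonant (*piluv*, *zoteb*); -se when the stem ends in a vowel (*ligie*, *woro*, *lemi*).
Since the final sound of *vimhowne* is /e/ (a vowel), it takes -se, giving *vimhownese*.

vimhownese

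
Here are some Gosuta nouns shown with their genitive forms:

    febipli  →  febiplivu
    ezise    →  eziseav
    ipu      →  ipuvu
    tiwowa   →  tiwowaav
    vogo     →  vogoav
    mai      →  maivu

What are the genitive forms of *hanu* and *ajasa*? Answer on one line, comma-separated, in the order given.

hanuvu, ajasaav

The pattern is height harmony: -vu when the last vowel of the stem is a high vowel (*febipli*, *ipu*, *mai*); -av when the last vowel of the stem is a non-high vowel (*ezise*, *tiwowa*, *vogo*).
The last vowel of *hanu* is /u/, which is a high vowel, so the suffix is -vu, giving *hanuvu*.
The last vowel of *ajasa* is /a/, which is a non-high vowel, so the suffix is -av, giving *ajasaav*.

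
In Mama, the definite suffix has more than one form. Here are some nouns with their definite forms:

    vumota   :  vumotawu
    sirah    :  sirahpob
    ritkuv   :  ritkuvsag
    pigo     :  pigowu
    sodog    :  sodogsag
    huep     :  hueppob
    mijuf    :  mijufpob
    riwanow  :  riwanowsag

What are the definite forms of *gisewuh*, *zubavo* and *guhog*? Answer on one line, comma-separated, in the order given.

gisewuhpob, zubavowu, guhogsag

Looking at the final sound of each stem: -pob when the stem ends in a voiceless consonant (*sirah*, *huep*, *mijuf*); -sag when the stem ends in a voiced consonant (*ritkuv*, *sodog*, *riwanow*); -wu when the stem ends in a vowel (*vumota*, *pigo*).
*gisewuh*: final sound = /h/, a voiceless consonant → -pob → *gisewuhpob*.
*zubavo* — final sound /o/ (a vowel) → -wu → *zubavowu*.
The final sound of *guhog* is /g/, which is a voiced consonant, so the suffix is -sag, giving *guhogsag*.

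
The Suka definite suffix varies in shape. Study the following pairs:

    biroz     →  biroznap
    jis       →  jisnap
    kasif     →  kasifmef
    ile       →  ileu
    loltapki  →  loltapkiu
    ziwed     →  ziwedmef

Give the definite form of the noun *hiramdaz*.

hiramdaznap

The suffix is conditioned by the final sound: -nap when the stem ends in a sibilant (*biroz*, *jis*); -mef when the stem ends in a non-sibilant consonant (*kasif*, *ziwed*); -u when the stem ends in a vowel (*ile*, *loltapki*).
Since the final sound of *hiramdaz* is /z/ (a sibilant), it takes -nap, giving *hiramdaznap*.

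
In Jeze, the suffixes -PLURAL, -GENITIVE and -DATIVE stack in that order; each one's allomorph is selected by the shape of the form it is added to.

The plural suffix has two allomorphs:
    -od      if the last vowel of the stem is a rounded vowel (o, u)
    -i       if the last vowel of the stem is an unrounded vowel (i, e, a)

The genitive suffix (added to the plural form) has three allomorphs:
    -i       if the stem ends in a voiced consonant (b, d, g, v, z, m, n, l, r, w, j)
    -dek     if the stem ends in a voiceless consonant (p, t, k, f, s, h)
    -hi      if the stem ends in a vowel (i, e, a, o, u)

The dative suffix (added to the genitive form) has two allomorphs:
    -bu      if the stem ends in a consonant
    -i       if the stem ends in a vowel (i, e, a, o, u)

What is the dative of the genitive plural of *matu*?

*matu* — last vowel /u/ (a rounded vowel) → -od → *matuod*.
The final sound of the plural form *matuod* is /d/, which is a voiced consonant, so the genitive suffix is -i, giving *matuodi*.
The genitive form *matuodi*: final sound = /i/, a vowel → -i → *matuodii*.

matuodii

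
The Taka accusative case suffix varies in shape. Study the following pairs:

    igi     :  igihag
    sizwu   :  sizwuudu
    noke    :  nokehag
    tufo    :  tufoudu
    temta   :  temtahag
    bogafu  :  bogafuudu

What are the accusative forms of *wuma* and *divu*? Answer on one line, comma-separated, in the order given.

Looking at the last vowel of each stem: -udu when the last vowel of the stem is a rounded vowel (*sizwu*, *tufo*, *bogafu*); -hag when the last vowel of the stem is an unrounded vowel (*igi*, *noke*, *temta*).
*wuma* — last vowel /a/ (an unrounded vowel) → -hag → *wumahag*.
Since the last vowel of *divu* is /u/ (a rounded vowel), it takes -udu, giving *divuudu*.

wumahag, divuudu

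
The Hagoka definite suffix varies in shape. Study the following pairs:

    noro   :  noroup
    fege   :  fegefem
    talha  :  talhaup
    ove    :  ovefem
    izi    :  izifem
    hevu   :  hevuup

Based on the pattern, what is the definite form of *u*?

The alternation tracks the last vowel of the stem — -fem when the last vowel of the stem is a front vowel (*fege*, *ove*, *izi*); -up when the last vowel of the stem is a back vowel (*noro*, *talha*, *hevu*).
*u*: last vowel = /u/, a back vowel → -up → *uup*.

uup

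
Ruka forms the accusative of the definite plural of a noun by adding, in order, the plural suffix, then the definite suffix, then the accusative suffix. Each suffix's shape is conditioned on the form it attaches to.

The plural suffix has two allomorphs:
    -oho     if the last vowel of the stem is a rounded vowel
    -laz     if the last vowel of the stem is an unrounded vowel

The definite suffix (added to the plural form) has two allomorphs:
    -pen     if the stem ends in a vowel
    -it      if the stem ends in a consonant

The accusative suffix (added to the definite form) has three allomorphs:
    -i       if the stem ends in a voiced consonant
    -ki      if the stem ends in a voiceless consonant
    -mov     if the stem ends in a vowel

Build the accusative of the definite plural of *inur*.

The last vowel of *inur* is /u/, which is a rounded vowel, so the plural suffix is -oho, giving *inuroho*.
The plural form *inuroho*: final sound = /o/, a vowel → -pen → *inurohopen*.
The definite form *inurohopen* — final sound /n/ (a voiced consonant) → -i → *inurohopeni*.

inurohopeni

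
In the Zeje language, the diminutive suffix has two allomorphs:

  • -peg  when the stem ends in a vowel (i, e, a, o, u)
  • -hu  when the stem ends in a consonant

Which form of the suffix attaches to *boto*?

-peg

*boto* — final sound /o/ (a vowel) → -peg.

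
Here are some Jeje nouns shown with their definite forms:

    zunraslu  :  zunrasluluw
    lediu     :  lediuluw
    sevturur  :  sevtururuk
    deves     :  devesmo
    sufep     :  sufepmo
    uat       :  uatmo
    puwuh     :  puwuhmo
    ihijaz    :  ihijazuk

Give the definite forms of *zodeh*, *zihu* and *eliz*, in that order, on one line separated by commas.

zodehmo, zihuluw, elizuk

The suffix is conditioned by the final sound: -mo when the stem ends in a voiceless consonant (*deves*, *sufep*, *uat*, *puwuh*); -uk when the stem ends in a voiced consonant (*sevturur*, *ihijaz*); -luw when the stem ends in a vowel (*zunraslu*, *lediu*).
*zodeh* — final sound /h/ (a voiceless consonant) → -mo → *zodehmo*.
*zihu*: final sound = /u/, a vowel → -luw → *zihuluw*.
*eliz* — final sound /z/ (a voiced consonant) → -uk → *elizuk*.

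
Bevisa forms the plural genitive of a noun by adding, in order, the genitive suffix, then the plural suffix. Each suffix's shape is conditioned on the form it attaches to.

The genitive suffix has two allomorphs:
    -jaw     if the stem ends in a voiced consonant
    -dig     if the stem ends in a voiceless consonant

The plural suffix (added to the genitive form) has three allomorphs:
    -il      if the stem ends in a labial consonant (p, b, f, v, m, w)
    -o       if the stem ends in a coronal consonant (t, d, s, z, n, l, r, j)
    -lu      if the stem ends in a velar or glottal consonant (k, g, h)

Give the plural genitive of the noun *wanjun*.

wanjunjawil

*wanjun* — final consonant /n/ (voiced) → -jaw → *wanjunjaw*.
The genitive form *wanjunjaw*: final consonant = /w/, labial → -il → *wanjunjawil*.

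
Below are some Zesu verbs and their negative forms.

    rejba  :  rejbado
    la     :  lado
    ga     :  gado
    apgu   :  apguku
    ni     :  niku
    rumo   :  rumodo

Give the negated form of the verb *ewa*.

Looking at the last vowel of each stem: -ku when the last vowel of the stem is a high vowel (*apgu*, *ni*); -do when the last vowel of the stem is a non-high vowel (*rejba*, *la*, *ga*, *rumo*).
*ewa* — last vowel /a/ (a non-high vowel) → -do → *ewado*.

ewado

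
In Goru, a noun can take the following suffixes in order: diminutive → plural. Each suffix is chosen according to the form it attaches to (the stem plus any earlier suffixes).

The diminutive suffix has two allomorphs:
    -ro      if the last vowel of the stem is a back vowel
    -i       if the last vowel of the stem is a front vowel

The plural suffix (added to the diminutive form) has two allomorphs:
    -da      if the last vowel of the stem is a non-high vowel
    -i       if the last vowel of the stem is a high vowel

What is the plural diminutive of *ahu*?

ahuroda

*ahu*: last vowel = /u/, a back vowel → -ro → *ahuro*.
Since the last vowel of the diminutive form *ahuro* is /o/ (a non-high vowel), it takes -da, giving *ahuroda*.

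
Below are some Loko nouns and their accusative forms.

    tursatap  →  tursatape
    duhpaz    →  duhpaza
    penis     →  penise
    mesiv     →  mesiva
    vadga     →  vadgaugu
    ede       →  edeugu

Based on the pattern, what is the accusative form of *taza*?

tazaugu

Looking at the final sound of each stem: -e when the stem ends in a voiceless consonant (*tursatap*, *penis*); -a when the stem ends in a voiced consonant (*duhpaz*, *mesiv*); -ugu when the stem ends in a vowel (*vadga*, *ede*).
The final sound of *taza* is /a/, which is a vowel, so the suffix is -ugu, giving *tazaugu*.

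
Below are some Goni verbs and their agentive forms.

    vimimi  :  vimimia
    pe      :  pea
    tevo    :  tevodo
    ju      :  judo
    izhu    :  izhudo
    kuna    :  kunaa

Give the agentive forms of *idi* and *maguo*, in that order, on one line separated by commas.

The pattern is rounding harmony: -do when the last vowel of the stem is a rounded vowel (*tevo*, *ju*, *izhu*); -a when the last vowel of the stem is an unrounded vowel (*vimimi*, *pe*, *kuna*).
Since the last vowel of *idi* is /i/ (an unrounded vowel), it takes -a, giving *idia*.
Since the last vowel of *maguo* is /o/ (a rounded vowel), it takes -do, giving *maguodo*.

idia, maguodo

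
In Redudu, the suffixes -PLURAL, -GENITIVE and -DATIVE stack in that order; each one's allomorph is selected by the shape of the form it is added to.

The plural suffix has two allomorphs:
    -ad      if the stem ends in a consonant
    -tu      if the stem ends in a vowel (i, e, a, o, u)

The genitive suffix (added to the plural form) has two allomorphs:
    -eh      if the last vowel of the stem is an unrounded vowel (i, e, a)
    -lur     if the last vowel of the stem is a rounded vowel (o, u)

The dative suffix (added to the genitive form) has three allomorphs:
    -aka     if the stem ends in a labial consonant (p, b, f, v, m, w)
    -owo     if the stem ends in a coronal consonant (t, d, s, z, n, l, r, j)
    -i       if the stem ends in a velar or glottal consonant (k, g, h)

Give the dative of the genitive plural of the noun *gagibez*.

gagibezadehi

The final sound of *gagibez* is /z/, which is a consonant, so the plural suffix is -ad, giving *gagibezad*.
The plural form *gagibezad* — last vowel /a/ (an unrounded vowel) → -eh → *gagibezadeh*.
The genitive form *gagibezadeh*: final consonant = /h/, velar/glottal → -i → *gagibezadehi*.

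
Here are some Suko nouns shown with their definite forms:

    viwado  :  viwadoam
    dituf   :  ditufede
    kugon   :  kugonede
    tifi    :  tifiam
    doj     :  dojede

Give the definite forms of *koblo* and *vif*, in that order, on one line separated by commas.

The pattern is consonant vs. vowel: -ede when the stem ends in a consonant (*dituf*, *kugon*, *doj*); -am when the stem ends in a vowel (*viwado*, *tifi*).
The final sound of *koblo* is /o/, which is a vowel, so the suffix is -am, giving *kobloam*.
*vif*: final sound = /f/, a consonant → -ede → *vifede*.

kobloam, vifede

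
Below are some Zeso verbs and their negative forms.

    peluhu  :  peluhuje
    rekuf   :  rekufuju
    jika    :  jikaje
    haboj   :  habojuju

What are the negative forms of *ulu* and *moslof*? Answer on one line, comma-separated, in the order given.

Looking at the final sound of each stem: -uju when the stem ends in a consonant (*rekuf*, *haboj*); -je when the stem ends in a vowel (*peluhu*, *jika*).
*ulu*: final sound = /u/, a vowel → -je → *uluje*.
*moslof* — final sound /f/ (a consonant) → -uju → *moslofuju*.

uluje, moslofuju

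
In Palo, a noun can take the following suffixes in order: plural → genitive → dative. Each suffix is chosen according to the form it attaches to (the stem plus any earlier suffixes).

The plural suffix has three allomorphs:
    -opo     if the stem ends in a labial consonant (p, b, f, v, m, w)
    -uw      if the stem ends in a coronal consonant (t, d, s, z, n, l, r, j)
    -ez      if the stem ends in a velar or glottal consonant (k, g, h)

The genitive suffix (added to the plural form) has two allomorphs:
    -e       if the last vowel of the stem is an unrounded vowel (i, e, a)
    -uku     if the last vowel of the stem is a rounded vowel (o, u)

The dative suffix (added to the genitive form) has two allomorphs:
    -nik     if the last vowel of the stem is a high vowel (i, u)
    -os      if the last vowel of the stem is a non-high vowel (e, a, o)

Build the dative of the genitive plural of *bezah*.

bezahezeos

*bezah*: final consonant = /h/, velar/glottal → -ez → *bezahez*.
The last vowel of the plural form *bezahez* is /e/, which is an unrounded vowel, so the genitive suffix is -e, giving *bezaheze*.
The last vowel of the genitive form *bezaheze* is /e/, which is a non-high vowel, so the dative suffix is -os, giving *bezahezeos*.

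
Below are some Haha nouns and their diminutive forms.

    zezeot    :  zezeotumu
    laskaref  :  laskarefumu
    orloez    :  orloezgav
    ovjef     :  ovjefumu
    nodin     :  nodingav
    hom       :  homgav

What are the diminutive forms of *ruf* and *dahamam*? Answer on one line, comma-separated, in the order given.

rufumu, dahamamgav

The suffix is conditioned by the final consonant: -umu when the stem ends in a voiceless consonant (*zezeot*, *laskaref*, *ovjef*); -gav when the stem ends in a voiced consonant (*orloez*, *nodin*, *hom*).
*ruf* — final consonant /f/ (voiceless) → -umu → *rufumu*.
The final consonant of *dahamam* is /m/, which is voiced, so the suffix is -gav, giving *dahamamgav*.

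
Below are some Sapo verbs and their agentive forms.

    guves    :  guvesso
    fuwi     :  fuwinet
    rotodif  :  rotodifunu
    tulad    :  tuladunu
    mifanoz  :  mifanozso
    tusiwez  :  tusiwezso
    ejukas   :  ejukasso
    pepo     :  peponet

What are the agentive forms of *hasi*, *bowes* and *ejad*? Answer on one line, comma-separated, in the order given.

hasinet, bowesso, ejadunu

The alternation tracks the final sound of the stem — -so when the stem ends in a sibilant (*guves*, *mifanoz*, *tusiwez*, *ejukas*); -unu when the stem ends in a non-sibilant consonant (*rotodif*, *tulad*); -net when the stem ends in a vowel (*fuwi*, *pepo*).
Since the final sound of *hasi* is /i/ (a vowel), it takes -net, giving *hasinet*.
*bowes*: final sound = /s/, a sibilant → -so → *bowesso*.
Since the final sound of *ejad* is /d/ (a non-sibilant consonant), it takes -unu, giving *ejadunu*.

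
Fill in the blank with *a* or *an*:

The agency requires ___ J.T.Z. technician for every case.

a

The indefinite article is chosen by the initial *sound* of the following word, not its spelling.
The initialism *J.T.Z.* is read letter by letter; the first letter, J, is pronounced /dʒeɪ/, which begins with a consonant sound.
So the article is *a*: The agency requires a J.T.Z. technician for every case.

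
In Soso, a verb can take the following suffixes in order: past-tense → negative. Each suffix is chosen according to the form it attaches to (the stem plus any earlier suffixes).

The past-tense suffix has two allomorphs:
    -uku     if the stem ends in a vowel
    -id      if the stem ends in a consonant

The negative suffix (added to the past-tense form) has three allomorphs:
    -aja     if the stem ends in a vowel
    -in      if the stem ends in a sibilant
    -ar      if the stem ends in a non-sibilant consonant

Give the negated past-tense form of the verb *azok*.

*azok*: final sound = /k/, a consonant → -id → *azokid*.
The past-tense form *azokid* — final sound /d/ (a non-sibilant consonant) → -ar → *azokidar*.

azokidar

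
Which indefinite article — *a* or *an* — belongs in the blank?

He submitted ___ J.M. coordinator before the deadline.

The indefinite article is chosen by the initial *sound* of the following word, not its spelling.
The initialism *J.M.* is read letter by letter; the first letter, J, is pronounced /dʒeɪ/, which begins with a consonant sound.
So the article is *a*: He submitted a J.M. coordinator before the deadline.

a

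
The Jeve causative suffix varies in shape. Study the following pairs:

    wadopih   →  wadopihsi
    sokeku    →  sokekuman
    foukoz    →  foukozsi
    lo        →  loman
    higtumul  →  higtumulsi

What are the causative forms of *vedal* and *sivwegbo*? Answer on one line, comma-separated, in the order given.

The alternation tracks the final sound of the stem — -si when the stem ends in a consonant (*wadopih*, *foukoz*, *higtumul*); -man when the stem ends in a vowel (*sokeku*, *lo*).
Since the final sound of *vedal* is /l/ (a consonant), it takes -si, giving *vedalsi*.
*sivwegbo* — final sound /o/ (a vowel) → -man → *sivwegboman*.

vedalsi, sivwegboman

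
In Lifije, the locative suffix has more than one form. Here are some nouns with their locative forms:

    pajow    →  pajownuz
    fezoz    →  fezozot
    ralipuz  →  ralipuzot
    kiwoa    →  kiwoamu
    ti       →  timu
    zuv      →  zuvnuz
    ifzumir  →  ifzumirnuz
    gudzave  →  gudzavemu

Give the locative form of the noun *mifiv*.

mifivnuz

The alternation tracks the final sound of the stem — -ot when the stem ends in a sibilant (*fezoz*, *ralipuz*); -nuz when the stem ends in a non-sibilant consonant (*pajow*, *zuv*, *ifzumir*); -mu when the stem ends in a vowel (*kiwoa*, *ti*, *gudzave*).
The final sound of *mifiv* is /v/, which is a non-sibilant consonant, so the suffix is -nuz, giving *mifivnuz*.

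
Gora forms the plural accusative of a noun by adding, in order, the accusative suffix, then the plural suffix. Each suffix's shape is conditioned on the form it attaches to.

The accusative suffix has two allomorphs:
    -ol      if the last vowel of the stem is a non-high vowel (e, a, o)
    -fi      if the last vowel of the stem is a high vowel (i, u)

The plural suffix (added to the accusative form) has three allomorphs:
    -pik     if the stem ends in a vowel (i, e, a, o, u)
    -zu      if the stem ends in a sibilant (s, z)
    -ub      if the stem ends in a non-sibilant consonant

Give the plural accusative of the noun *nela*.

Since the last vowel of *nela* is /a/ (a non-high vowel), it takes -ol, giving *nelaol*.
The accusative form *nelaol*: final sound = /l/, a non-sibilant consonant → -ub → *nelaolub*.

nelaolub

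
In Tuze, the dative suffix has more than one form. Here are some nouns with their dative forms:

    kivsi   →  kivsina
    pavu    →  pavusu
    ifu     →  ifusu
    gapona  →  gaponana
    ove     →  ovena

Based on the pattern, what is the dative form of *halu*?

The alternation tracks the last vowel of the stem — -su when the last vowel of the stem is a rounded vowel (*pavu*, *ifu*); -na when the last vowel of the stem is an unrounded vowel (*kivsi*, *gapona*, *ove*).
*halu* — last vowel /u/ (a rounded vowel) → -su → *halusu*.

halusu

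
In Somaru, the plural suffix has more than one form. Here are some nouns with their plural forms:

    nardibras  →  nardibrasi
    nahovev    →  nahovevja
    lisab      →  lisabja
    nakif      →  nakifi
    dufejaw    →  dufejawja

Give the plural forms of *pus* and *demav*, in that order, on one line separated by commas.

The suffix is conditioned by the final consonant: -i when the stem ends in a voiceless consonant (*nardibras*, *nakif*); -ja when the stem ends in a voiced consonant (*nahovev*, *lisab*, *dufejaw*).
Since the final consonant of *pus* is /s/ (voiceless), it takes -i, giving *pusi*.
Since the final consonant of *demav* is /v/ (voiced), it takes -ja, giving *demavja*.

pusi, demavja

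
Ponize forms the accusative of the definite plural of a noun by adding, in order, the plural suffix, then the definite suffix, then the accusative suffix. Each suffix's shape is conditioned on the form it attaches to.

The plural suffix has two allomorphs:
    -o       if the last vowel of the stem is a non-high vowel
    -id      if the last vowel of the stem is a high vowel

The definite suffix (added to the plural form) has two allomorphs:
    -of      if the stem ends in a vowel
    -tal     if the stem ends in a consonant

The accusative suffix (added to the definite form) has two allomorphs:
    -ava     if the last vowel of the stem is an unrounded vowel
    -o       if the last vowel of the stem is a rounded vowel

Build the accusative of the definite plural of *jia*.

jiaoofo

*jia*: last vowel = /a/, a non-high vowel → -o → *jiao*.
Since the final sound of the plural form *jiao* is /o/ (a vowel), it takes -of, giving *jiaoof*.
The definite form *jiaoof*: last vowel = /o/, a rounded vowel → -o → *jiaoofo*.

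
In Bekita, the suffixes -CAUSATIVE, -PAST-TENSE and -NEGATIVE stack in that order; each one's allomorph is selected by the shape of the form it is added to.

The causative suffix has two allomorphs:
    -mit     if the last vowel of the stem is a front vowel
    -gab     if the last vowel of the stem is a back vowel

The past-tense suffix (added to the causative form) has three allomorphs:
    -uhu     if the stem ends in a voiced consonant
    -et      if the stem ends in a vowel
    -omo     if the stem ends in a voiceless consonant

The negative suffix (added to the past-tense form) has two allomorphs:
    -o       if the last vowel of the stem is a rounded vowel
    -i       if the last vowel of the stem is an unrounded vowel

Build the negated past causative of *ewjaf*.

*ewjaf*: last vowel = /a/, a back vowel → -gab → *ewjafgab*.
The causative form *ewjafgab* — final sound /b/ (a voiced consonant) → -uhu → *ewjafgabuhu*.
The past-tense form *ewjafgabuhu*: last vowel = /u/, a rounded vowel → -o → *ewjafgabuhuo*.

ewjafgabuhuo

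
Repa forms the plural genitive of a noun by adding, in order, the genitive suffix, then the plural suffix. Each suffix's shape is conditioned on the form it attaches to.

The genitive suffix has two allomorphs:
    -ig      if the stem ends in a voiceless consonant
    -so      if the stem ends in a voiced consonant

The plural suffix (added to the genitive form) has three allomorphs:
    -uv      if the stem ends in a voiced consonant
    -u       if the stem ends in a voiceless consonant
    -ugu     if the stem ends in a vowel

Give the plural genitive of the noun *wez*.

wezsougu

The final consonant of *wez* is /z/, which is voiced, so the genitive suffix is -so, giving *wezso*.
Since the final sound of the genitive form *wezso* is /o/ (a vowel), it takes -ugu, giving *wezsougu*.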